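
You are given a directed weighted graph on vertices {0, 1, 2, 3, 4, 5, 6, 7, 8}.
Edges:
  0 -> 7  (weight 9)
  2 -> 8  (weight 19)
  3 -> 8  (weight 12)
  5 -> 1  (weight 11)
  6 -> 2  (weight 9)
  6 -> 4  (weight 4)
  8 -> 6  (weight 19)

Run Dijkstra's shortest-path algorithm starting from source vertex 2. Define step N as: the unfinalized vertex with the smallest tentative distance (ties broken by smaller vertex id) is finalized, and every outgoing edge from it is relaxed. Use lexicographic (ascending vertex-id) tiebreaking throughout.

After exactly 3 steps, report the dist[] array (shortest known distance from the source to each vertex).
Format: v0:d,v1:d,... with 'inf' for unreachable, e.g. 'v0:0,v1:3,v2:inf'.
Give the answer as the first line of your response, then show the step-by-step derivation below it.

v0:inf,v1:inf,v2:0,v3:inf,v4:42,v5:inf,v6:38,v7:inf,v8:19

step 1: dist = v0:inf,v1:inf,v2:0,v3:inf,v4:inf,v5:inf,v6:inf,v7:inf,v8:19
step 2: dist = v0:inf,v1:inf,v2:0,v3:inf,v4:inf,v5:inf,v6:38,v7:inf,v8:19
step 3: dist = v0:inf,v1:inf,v2:0,v3:inf,v4:42,v5:inf,v6:38,v7:inf,v8:19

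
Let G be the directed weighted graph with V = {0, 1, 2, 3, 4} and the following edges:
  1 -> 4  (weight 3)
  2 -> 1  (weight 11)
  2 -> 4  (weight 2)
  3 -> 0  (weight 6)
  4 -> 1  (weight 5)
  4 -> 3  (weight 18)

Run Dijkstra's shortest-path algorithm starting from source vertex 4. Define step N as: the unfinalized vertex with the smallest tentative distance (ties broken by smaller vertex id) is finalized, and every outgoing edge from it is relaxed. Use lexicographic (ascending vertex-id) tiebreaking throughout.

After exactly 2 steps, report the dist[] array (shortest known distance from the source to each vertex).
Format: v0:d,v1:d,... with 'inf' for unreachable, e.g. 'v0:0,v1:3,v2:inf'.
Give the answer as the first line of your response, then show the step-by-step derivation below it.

v0:inf,v1:5,v2:inf,v3:18,v4:0

step 1: dist = v0:inf,v1:5,v2:inf,v3:18,v4:0
step 2: dist = v0:inf,v1:5,v2:inf,v3:18,v4:0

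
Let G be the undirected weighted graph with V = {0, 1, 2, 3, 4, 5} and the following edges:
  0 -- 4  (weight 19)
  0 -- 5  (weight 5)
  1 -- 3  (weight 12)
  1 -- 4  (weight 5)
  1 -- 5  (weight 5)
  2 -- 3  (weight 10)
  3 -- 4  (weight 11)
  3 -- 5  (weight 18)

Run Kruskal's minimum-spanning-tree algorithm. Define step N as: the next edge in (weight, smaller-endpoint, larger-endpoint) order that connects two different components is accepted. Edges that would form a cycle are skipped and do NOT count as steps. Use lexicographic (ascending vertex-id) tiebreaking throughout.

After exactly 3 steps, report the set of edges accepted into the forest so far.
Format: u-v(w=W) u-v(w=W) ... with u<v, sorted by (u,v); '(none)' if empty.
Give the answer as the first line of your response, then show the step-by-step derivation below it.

0-5(w=5) 1-4(w=5) 1-5(w=5)

step 1: add edge 0-5 (w=5); MST = {0-5(w=5)}
step 2: add edge 1-4 (w=5); MST = {0-5(w=5) 1-4(w=5)}
step 3: add edge 1-5 (w=5); MST = {0-5(w=5) 1-4(w=5) 1-5(w=5)}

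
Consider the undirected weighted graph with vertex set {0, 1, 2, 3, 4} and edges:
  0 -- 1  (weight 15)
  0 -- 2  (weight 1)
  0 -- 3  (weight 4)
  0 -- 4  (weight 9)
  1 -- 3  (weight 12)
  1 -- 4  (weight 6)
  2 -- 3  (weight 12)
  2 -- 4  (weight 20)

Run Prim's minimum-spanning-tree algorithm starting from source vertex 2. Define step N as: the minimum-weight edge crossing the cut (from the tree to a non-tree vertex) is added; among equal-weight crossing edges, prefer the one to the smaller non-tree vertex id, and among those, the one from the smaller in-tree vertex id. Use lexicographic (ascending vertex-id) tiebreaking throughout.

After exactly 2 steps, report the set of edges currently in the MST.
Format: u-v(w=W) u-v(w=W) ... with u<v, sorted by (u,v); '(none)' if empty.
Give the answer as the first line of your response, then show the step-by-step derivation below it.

0-2(w=1) 0-3(w=4)

step 1: add edge 0-2 (w=1); MST = {0-2(w=1)}
step 2: add edge 0-3 (w=4); MST = {0-2(w=1) 0-3(w=4)}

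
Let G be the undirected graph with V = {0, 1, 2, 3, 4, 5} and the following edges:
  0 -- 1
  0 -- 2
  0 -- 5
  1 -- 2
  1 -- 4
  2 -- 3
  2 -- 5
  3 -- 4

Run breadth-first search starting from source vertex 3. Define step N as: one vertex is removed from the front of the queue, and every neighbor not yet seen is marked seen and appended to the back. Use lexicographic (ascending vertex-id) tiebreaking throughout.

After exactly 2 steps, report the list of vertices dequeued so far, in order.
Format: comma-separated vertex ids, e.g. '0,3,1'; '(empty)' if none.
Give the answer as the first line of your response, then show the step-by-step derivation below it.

3,2

step 1: dequeue 3; queue=[2,4]; order=3
step 2: dequeue 2; queue=[4,0,1,5]; order=3,2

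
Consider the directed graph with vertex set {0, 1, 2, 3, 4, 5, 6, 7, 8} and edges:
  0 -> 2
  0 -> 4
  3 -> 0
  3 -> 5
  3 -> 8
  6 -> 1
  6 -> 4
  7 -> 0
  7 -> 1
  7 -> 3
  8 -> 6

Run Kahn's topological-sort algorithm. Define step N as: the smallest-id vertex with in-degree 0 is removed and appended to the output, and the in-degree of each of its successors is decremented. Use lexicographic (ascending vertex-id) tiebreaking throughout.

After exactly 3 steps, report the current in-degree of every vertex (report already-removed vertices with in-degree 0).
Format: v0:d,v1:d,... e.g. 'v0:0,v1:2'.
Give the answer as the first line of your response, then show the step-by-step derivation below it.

v0:0,v1:1,v2:0,v3:0,v4:1,v5:0,v6:1,v7:0,v8:0

step 1: output 7; order=[7]; indeg=(1,1,1,0,2,1,1,0,1)
step 2: output 3; order=[7,3]; indeg=(0,1,1,0,2,0,1,0,0)
step 3: output 0; order=[7,3,0]; indeg=(0,1,0,0,1,0,1,0,0)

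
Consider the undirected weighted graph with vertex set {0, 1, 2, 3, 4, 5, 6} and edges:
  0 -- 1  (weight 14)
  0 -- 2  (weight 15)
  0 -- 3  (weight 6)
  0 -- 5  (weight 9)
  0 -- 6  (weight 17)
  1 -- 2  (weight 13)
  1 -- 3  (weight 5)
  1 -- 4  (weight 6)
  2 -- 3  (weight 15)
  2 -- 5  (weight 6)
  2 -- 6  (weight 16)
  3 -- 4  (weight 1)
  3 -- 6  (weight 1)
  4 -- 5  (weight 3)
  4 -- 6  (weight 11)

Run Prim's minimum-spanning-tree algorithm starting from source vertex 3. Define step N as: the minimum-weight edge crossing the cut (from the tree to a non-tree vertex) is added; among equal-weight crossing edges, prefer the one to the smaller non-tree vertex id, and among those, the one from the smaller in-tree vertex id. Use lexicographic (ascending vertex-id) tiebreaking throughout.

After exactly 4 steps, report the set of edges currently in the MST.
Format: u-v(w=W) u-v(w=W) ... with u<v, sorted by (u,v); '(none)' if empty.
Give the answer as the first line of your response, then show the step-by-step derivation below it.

1-3(w=5) 3-4(w=1) 3-6(w=1) 4-5(w=3)

step 1: add edge 3-4 (w=1); MST = {3-4(w=1)}
step 2: add edge 3-6 (w=1); MST = {3-4(w=1) 3-6(w=1)}
step 3: add edge 4-5 (w=3); MST = {3-4(w=1) 3-6(w=1) 4-5(w=3)}
step 4: add edge 1-3 (w=5); MST = {1-3(w=5) 3-4(w=1) 3-6(w=1) 4-5(w=3)}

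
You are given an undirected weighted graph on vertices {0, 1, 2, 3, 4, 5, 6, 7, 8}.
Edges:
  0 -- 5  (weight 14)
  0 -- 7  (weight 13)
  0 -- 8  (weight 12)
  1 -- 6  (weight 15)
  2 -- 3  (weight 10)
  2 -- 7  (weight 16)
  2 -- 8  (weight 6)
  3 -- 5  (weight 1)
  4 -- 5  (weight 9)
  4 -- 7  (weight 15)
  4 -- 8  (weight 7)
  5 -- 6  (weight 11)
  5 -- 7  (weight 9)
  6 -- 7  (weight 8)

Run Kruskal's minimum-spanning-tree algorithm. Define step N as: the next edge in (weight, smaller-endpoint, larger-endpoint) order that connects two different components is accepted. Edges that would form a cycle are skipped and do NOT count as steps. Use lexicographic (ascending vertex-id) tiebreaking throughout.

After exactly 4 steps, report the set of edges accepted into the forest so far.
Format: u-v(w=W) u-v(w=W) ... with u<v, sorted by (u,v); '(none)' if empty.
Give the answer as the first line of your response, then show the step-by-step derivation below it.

2-8(w=6) 3-5(w=1) 4-8(w=7) 6-7(w=8)

step 1: add edge 3-5 (w=1); MST = {3-5(w=1)}
step 2: add edge 2-8 (w=6); MST = {2-8(w=6) 3-5(w=1)}
step 3: add edge 4-8 (w=7); MST = {2-8(w=6) 3-5(w=1) 4-8(w=7)}
step 4: add edge 6-7 (w=8); MST = {2-8(w=6) 3-5(w=1) 4-8(w=7) 6-7(w=8)}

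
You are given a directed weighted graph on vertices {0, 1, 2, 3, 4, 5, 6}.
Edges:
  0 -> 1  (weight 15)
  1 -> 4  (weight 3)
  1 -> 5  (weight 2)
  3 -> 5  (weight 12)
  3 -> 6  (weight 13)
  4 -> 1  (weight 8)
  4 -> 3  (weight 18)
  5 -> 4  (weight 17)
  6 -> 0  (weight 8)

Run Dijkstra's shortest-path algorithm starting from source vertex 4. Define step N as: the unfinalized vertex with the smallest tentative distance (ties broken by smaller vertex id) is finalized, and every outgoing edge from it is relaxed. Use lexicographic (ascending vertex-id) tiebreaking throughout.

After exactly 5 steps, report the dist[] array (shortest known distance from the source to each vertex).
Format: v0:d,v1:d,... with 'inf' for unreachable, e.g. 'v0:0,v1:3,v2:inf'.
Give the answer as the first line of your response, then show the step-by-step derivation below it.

v0:39,v1:8,v2:inf,v3:18,v4:0,v5:10,v6:31

step 1: dist = v0:inf,v1:8,v2:inf,v3:18,v4:0,v5:inf,v6:inf
step 2: dist = v0:inf,v1:8,v2:inf,v3:18,v4:0,v5:10,v6:inf
step 3: dist = v0:inf,v1:8,v2:inf,v3:18,v4:0,v5:10,v6:inf
step 4: dist = v0:inf,v1:8,v2:inf,v3:18,v4:0,v5:10,v6:31
step 5: dist = v0:39,v1:8,v2:inf,v3:18,v4:0,v5:10,v6:31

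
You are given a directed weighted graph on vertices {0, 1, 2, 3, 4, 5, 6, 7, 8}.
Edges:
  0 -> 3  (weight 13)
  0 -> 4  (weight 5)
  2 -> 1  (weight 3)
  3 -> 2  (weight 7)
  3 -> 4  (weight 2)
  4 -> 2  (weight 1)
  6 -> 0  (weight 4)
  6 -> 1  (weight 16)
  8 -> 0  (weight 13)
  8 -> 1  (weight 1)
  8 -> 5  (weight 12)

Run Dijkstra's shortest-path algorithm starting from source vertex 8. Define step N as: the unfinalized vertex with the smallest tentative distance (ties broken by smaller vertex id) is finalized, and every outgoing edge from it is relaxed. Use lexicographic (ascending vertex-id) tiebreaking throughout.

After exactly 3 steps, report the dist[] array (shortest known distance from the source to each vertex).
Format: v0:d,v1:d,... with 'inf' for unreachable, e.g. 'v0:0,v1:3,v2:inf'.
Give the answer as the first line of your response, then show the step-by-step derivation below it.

v0:13,v1:1,v2:inf,v3:inf,v4:inf,v5:12,v6:inf,v7:inf,v8:0

step 1: dist = v0:13,v1:1,v2:inf,v3:inf,v4:inf,v5:12,v6:inf,v7:inf,v8:0
step 2: dist = v0:13,v1:1,v2:inf,v3:inf,v4:inf,v5:12,v6:inf,v7:inf,v8:0
step 3: dist = v0:13,v1:1,v2:inf,v3:inf,v4:inf,v5:12,v6:inf,v7:inf,v8:0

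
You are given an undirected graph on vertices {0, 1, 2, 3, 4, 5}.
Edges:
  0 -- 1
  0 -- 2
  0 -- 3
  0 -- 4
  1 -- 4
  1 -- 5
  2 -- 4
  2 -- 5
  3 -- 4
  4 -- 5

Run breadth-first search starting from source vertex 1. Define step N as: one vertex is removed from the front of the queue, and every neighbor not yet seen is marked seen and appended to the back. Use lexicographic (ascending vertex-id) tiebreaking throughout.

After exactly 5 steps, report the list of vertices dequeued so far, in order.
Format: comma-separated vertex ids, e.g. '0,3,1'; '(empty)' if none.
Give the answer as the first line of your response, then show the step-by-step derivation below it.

1,0,4,5,2

step 1: dequeue 1; queue=[0,4,5]; order=1
step 2: dequeue 0; queue=[4,5,2,3]; order=1,0
step 3: dequeue 4; queue=[5,2,3]; order=1,0,4
step 4: dequeue 5; queue=[2,3]; order=1,0,4,5
step 5: dequeue 2; queue=[3]; order=1,0,4,5,2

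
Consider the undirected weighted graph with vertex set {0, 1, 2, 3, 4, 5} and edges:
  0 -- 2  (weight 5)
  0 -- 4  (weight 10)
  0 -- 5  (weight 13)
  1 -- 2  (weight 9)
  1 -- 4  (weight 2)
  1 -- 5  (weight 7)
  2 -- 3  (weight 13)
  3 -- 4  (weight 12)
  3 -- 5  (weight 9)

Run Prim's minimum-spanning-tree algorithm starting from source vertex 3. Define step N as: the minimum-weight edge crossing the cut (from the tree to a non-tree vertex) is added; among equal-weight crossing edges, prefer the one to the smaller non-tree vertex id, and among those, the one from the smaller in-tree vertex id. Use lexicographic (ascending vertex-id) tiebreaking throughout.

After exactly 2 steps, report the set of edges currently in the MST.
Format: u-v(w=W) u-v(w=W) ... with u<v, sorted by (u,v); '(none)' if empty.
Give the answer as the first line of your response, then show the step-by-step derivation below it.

1-5(w=7) 3-5(w=9)

step 1: add edge 3-5 (w=9); MST = {3-5(w=9)}
step 2: add edge 1-5 (w=7); MST = {1-5(w=7) 3-5(w=9)}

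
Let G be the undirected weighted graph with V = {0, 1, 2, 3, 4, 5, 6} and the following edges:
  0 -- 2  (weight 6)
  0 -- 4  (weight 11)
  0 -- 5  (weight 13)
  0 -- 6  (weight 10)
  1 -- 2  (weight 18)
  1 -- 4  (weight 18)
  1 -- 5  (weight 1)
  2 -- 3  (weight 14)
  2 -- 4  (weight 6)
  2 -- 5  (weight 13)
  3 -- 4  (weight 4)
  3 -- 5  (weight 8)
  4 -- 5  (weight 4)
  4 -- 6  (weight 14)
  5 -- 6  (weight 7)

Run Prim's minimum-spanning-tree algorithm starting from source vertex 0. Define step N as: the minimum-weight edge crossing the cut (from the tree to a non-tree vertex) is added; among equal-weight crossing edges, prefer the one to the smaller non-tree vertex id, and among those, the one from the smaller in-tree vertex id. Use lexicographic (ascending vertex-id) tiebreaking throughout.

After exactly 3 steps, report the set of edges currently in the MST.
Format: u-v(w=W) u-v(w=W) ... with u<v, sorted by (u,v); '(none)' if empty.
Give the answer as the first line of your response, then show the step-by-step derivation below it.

0-2(w=6) 2-4(w=6) 3-4(w=4)

step 1: add edge 0-2 (w=6); MST = {0-2(w=6)}
step 2: add edge 2-4 (w=6); MST = {0-2(w=6) 2-4(w=6)}
step 3: add edge 3-4 (w=4); MST = {0-2(w=6) 2-4(w=6) 3-4(w=4)}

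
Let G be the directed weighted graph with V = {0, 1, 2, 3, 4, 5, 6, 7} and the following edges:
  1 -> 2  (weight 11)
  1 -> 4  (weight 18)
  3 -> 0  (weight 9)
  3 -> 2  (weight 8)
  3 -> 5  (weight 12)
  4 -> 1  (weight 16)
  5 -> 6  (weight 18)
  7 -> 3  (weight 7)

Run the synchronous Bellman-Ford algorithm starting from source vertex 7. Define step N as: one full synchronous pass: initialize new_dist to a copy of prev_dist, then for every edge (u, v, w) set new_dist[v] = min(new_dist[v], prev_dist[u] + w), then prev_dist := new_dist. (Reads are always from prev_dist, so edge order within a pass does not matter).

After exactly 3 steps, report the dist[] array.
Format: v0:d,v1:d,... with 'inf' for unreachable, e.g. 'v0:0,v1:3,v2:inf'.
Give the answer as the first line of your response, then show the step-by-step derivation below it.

v0:16,v1:inf,v2:15,v3:7,v4:inf,v5:19,v6:37,v7:0

step 1: dist = v0:inf,v1:inf,v2:inf,v3:7,v4:inf,v5:inf,v6:inf,v7:0
step 2: dist = v0:16,v1:inf,v2:15,v3:7,v4:inf,v5:19,v6:inf,v7:0
step 3: dist = v0:16,v1:inf,v2:15,v3:7,v4:inf,v5:19,v6:37,v7:0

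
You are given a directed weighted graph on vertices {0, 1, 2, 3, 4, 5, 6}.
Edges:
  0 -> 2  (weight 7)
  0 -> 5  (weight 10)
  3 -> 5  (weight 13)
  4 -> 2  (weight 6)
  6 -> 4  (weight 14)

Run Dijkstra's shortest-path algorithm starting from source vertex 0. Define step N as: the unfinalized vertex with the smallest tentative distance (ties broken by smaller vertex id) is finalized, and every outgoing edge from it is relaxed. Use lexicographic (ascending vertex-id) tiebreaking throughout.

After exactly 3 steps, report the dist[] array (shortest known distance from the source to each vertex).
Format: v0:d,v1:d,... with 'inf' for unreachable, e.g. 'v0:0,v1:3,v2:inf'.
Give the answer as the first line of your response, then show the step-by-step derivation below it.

v0:0,v1:inf,v2:7,v3:inf,v4:inf,v5:10,v6:inf

step 1: dist = v0:0,v1:inf,v2:7,v3:inf,v4:inf,v5:10,v6:inf
step 2: dist = v0:0,v1:inf,v2:7,v3:inf,v4:inf,v5:10,v6:inf
step 3: dist = v0:0,v1:inf,v2:7,v3:inf,v4:inf,v5:10,v6:inf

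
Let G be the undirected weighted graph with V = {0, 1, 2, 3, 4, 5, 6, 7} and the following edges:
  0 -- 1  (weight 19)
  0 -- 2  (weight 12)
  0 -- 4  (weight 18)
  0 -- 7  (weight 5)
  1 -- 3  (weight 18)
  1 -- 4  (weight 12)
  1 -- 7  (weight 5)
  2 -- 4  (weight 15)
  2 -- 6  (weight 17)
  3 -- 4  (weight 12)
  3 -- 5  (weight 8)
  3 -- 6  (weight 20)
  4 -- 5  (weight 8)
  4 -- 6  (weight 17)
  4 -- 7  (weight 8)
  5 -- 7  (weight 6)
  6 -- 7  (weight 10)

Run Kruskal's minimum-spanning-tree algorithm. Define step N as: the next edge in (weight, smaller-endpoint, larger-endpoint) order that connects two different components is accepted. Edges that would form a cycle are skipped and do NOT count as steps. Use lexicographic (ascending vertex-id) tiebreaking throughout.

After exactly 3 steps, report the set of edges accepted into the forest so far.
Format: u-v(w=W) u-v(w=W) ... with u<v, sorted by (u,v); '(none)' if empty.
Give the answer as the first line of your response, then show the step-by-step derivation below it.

0-7(w=5) 1-7(w=5) 5-7(w=6)

step 1: add edge 0-7 (w=5); MST = {0-7(w=5)}
step 2: add edge 1-7 (w=5); MST = {0-7(w=5) 1-7(w=5)}
step 3: add edge 5-7 (w=6); MST = {0-7(w=5) 1-7(w=5) 5-7(w=6)}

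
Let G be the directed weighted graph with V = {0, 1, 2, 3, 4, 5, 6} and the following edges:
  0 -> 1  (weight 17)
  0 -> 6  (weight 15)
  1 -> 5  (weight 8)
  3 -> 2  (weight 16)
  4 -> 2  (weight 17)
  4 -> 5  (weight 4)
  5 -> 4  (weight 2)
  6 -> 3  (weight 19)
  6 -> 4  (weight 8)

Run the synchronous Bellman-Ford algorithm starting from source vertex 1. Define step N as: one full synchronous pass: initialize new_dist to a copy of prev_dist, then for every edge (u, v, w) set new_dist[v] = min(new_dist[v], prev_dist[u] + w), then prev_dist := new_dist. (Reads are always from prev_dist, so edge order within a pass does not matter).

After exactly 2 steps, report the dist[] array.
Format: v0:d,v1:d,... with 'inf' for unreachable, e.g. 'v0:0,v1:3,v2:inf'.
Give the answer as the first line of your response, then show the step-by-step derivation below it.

v0:inf,v1:0,v2:inf,v3:inf,v4:10,v5:8,v6:inf

step 1: dist = v0:inf,v1:0,v2:inf,v3:inf,v4:inf,v5:8,v6:inf
step 2: dist = v0:inf,v1:0,v2:inf,v3:inf,v4:10,v5:8,v6:inf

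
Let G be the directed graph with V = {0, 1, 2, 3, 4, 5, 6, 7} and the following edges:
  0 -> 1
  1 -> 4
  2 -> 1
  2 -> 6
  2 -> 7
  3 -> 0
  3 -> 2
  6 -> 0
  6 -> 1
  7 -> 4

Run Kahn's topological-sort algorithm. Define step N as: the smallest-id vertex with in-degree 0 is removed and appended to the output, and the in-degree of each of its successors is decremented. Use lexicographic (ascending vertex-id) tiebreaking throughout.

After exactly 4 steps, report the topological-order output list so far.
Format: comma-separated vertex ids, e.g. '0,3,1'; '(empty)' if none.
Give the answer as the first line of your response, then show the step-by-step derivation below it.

3,2,5,6

step 1: output 3; order=[3]; indeg=(1,3,0,0,2,0,1,1)
step 2: output 2; order=[3,2]; indeg=(1,2,0,0,2,0,0,0)
step 3: output 5; order=[3,2,5]; indeg=(1,2,0,0,2,0,0,0)
step 4: output 6; order=[3,2,5,6]; indeg=(0,1,0,0,2,0,0,0)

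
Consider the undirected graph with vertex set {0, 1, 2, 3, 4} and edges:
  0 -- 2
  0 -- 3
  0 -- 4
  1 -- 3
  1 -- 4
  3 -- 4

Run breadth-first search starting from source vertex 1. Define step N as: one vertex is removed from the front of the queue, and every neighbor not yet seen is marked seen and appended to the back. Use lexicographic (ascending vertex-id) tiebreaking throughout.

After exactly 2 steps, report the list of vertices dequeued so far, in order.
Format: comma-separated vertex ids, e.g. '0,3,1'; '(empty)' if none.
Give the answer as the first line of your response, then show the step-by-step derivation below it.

1,3

step 1: dequeue 1; queue=[3,4]; order=1
step 2: dequeue 3; queue=[4,0]; order=1,3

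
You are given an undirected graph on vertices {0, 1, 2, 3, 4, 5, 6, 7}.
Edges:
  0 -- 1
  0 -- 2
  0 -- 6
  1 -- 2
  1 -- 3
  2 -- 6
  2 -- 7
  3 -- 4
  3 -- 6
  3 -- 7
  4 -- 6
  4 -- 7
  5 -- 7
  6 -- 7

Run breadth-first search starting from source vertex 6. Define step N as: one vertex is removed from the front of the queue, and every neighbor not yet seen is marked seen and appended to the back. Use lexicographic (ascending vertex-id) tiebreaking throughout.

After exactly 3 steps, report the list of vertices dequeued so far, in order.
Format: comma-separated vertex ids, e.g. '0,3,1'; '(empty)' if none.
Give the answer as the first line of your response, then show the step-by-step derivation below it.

6,0,2

step 1: dequeue 6; queue=[0,2,3,4,7]; order=6
step 2: dequeue 0; queue=[2,3,4,7,1]; order=6,0
step 3: dequeue 2; queue=[3,4,7,1]; order=6,0,2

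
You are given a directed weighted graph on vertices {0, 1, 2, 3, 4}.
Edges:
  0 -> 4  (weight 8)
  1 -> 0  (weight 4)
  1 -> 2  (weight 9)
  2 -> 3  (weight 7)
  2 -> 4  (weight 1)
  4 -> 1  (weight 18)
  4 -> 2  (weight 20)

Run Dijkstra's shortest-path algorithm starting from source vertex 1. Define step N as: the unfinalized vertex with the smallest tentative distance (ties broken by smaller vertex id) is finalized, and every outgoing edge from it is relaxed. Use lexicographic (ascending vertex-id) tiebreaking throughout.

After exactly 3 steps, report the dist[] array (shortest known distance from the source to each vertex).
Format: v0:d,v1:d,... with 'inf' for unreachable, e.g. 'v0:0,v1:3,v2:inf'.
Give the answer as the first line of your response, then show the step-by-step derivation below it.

v0:4,v1:0,v2:9,v3:16,v4:10

step 1: dist = v0:4,v1:0,v2:9,v3:inf,v4:inf
step 2: dist = v0:4,v1:0,v2:9,v3:inf,v4:12
step 3: dist = v0:4,v1:0,v2:9,v3:16,v4:10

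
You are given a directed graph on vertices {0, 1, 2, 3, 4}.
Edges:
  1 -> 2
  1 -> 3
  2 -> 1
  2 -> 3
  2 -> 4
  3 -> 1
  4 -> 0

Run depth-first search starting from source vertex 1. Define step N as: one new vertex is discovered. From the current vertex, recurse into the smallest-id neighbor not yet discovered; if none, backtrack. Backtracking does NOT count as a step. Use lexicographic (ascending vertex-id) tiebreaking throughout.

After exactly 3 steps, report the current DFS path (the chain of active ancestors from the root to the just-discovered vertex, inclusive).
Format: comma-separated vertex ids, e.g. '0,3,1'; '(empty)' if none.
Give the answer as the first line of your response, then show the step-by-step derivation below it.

1,2,3

step 1: discover 1; path=1; order=1
step 2: discover 2; path=1>2; order=1,2
step 3: discover 3; path=1>2>3; order=1,2,3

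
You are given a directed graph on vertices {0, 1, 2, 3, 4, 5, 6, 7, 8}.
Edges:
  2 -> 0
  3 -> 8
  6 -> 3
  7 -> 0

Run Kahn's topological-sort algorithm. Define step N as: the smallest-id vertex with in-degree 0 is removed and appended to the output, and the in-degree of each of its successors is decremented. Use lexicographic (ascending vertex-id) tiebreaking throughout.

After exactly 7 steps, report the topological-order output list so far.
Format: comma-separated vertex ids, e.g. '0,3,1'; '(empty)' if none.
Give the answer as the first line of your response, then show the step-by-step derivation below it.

1,2,4,5,6,3,7

step 1: output 1; order=[1]; indeg=(2,0,0,1,0,0,0,0,1)
step 2: output 2; order=[1,2]; indeg=(1,0,0,1,0,0,0,0,1)
step 3: output 4; order=[1,2,4]; indeg=(1,0,0,1,0,0,0,0,1)
step 4: output 5; order=[1,2,4,5]; indeg=(1,0,0,1,0,0,0,0,1)
step 5: output 6; order=[1,2,4,5,6]; indeg=(1,0,0,0,0,0,0,0,1)
step 6: output 3; order=[1,2,4,5,6,3]; indeg=(1,0,0,0,0,0,0,0,0)
step 7: output 7; order=[1,2,4,5,6,3,7]; indeg=(0,0,0,0,0,0,0,0,0)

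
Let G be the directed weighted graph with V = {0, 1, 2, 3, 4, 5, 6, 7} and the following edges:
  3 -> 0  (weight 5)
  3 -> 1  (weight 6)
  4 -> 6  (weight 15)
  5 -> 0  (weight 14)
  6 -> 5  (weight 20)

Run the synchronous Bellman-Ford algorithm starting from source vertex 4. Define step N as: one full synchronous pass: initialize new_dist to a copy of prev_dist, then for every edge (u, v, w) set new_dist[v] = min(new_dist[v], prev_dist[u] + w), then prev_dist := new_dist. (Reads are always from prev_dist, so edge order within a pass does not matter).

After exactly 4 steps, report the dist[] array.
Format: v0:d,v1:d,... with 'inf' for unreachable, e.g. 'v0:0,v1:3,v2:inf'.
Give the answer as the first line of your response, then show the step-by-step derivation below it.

v0:49,v1:inf,v2:inf,v3:inf,v4:0,v5:35,v6:15,v7:inf

step 1: dist = v0:inf,v1:inf,v2:inf,v3:inf,v4:0,v5:inf,v6:15,v7:inf
step 2: dist = v0:inf,v1:inf,v2:inf,v3:inf,v4:0,v5:35,v6:15,v7:inf
step 3: dist = v0:49,v1:inf,v2:inf,v3:inf,v4:0,v5:35,v6:15,v7:inf
step 4: dist = v0:49,v1:inf,v2:inf,v3:inf,v4:0,v5:35,v6:15,v7:inf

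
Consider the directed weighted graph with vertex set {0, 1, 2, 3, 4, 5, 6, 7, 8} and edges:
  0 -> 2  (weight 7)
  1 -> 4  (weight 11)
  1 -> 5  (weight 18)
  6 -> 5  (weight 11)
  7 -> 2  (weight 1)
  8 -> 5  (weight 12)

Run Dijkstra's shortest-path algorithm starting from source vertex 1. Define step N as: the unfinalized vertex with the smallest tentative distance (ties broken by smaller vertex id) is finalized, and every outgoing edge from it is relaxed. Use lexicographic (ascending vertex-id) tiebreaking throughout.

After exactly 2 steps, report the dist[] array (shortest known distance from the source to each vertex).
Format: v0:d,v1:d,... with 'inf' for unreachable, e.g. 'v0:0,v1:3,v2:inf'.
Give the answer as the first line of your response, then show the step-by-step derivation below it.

v0:inf,v1:0,v2:inf,v3:inf,v4:11,v5:18,v6:inf,v7:inf,v8:inf

step 1: dist = v0:inf,v1:0,v2:inf,v3:inf,v4:11,v5:18,v6:inf,v7:inf,v8:inf
step 2: dist = v0:inf,v1:0,v2:inf,v3:inf,v4:11,v5:18,v6:inf,v7:inf,v8:inf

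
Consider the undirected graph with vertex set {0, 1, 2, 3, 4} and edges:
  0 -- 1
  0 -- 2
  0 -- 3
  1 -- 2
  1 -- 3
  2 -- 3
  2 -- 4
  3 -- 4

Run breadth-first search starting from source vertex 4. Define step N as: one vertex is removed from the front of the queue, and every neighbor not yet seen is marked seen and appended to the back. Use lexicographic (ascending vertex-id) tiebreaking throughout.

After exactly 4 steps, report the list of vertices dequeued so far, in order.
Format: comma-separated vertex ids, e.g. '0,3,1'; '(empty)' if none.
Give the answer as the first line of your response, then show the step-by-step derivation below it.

4,2,3,0

step 1: dequeue 4; queue=[2,3]; order=4
step 2: dequeue 2; queue=[3,0,1]; order=4,2
step 3: dequeue 3; queue=[0,1]; order=4,2,3
step 4: dequeue 0; queue=[1]; order=4,2,3,0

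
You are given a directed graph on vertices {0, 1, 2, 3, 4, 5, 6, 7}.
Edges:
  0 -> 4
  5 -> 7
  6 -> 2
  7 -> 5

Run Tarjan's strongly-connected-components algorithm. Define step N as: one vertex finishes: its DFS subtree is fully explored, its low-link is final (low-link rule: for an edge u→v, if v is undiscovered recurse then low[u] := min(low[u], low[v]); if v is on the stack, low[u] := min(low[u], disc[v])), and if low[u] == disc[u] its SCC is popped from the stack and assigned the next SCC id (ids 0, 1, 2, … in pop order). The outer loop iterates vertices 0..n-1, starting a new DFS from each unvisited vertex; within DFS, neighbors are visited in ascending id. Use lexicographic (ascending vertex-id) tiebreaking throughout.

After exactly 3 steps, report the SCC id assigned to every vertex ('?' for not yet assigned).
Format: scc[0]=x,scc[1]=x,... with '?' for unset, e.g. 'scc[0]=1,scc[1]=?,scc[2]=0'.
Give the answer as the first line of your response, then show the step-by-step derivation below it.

scc[0]=1,scc[1]=2,scc[2]=?,scc[3]=?,scc[4]=0,scc[5]=?,scc[6]=?,scc[7]=?

step 1: low=(low[0]=0,low[1]=?,low[2]=?,low[3]=?,low[4]=1,low[5]=?,low[6]=?,low[7]=?); scc=(scc[0]=?,scc[1]=?,scc[2]=?,scc[3]=?,scc[4]=0,scc[5]=?,scc[6]=?,scc[7]=?)
step 2: low=(low[0]=0,low[1]=?,low[2]=?,low[3]=?,low[4]=1,low[5]=?,low[6]=?,low[7]=?); scc=(scc[0]=1,scc[1]=?,scc[2]=?,scc[3]=?,scc[4]=0,scc[5]=?,scc[6]=?,scc[7]=?)
step 3: low=(low[0]=0,low[1]=2,low[2]=?,low[3]=?,low[4]=1,low[5]=?,low[6]=?,low[7]=?); scc=(scc[0]=1,scc[1]=2,scc[2]=?,scc[3]=?,scc[4]=0,scc[5]=?,scc[6]=?,scc[7]=?)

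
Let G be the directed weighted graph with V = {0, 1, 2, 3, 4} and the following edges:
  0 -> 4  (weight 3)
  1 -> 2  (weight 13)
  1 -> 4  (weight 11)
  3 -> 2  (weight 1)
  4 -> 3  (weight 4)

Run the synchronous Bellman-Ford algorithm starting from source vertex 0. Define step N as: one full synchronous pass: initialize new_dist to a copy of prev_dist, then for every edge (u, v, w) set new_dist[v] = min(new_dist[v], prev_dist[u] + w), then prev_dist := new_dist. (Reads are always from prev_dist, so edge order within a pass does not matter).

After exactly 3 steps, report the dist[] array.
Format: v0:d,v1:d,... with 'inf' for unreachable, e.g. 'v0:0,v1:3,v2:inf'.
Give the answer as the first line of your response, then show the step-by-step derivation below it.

v0:0,v1:inf,v2:8,v3:7,v4:3

step 1: dist = v0:0,v1:inf,v2:inf,v3:inf,v4:3
step 2: dist = v0:0,v1:inf,v2:inf,v3:7,v4:3
step 3: dist = v0:0,v1:inf,v2:8,v3:7,v4:3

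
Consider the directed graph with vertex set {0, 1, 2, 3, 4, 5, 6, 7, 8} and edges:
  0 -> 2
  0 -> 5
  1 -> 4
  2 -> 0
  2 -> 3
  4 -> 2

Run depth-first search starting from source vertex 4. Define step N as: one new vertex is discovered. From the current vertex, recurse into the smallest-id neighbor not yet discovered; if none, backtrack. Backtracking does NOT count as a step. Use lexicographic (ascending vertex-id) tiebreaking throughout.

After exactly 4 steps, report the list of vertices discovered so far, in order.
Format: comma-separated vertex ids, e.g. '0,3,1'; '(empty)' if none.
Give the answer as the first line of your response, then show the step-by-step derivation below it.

4,2,0,5

step 1: discover 4; path=4; order=4
step 2: discover 2; path=4>2; order=4,2
step 3: discover 0; path=4>2>0; order=4,2,0
step 4: discover 5; path=4>2>0>5; order=4,2,0,5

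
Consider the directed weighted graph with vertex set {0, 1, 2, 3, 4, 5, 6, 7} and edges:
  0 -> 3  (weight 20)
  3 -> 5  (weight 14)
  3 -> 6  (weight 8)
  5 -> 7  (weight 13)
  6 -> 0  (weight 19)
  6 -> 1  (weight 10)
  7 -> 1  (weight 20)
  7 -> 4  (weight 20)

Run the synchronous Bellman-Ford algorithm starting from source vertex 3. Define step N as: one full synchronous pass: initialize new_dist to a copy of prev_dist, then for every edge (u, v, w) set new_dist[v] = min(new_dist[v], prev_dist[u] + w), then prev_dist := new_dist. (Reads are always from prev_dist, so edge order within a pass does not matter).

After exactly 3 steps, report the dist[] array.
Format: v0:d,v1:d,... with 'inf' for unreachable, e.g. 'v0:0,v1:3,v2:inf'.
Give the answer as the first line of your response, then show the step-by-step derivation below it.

v0:27,v1:18,v2:inf,v3:0,v4:47,v5:14,v6:8,v7:27

step 1: dist = v0:inf,v1:inf,v2:inf,v3:0,v4:inf,v5:14,v6:8,v7:inf
step 2: dist = v0:27,v1:18,v2:inf,v3:0,v4:inf,v5:14,v6:8,v7:27
step 3: dist = v0:27,v1:18,v2:inf,v3:0,v4:47,v5:14,v6:8,v7:27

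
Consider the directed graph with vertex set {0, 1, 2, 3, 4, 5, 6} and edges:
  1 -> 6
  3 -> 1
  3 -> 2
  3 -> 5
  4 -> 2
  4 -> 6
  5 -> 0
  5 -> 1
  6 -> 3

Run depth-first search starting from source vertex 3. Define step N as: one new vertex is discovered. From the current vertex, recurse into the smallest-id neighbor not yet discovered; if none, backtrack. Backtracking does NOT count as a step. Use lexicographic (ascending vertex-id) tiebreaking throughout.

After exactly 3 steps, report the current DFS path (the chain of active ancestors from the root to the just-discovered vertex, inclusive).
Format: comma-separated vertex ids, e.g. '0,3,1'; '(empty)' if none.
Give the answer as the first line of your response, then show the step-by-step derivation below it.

3,1,6

step 1: discover 3; path=3; order=3
step 2: discover 1; path=3>1; order=3,1
step 3: discover 6; path=3>1>6; order=3,1,6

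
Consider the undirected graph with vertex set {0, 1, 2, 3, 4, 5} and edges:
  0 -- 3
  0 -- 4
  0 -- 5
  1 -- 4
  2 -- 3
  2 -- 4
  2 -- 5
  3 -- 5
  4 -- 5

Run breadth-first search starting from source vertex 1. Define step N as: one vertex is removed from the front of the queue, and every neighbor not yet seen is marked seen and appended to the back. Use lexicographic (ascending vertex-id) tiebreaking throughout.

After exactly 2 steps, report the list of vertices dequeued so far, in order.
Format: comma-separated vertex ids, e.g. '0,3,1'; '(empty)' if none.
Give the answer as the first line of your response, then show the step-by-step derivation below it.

1,4

step 1: dequeue 1; queue=[4]; order=1
step 2: dequeue 4; queue=[0,2,5]; order=1,4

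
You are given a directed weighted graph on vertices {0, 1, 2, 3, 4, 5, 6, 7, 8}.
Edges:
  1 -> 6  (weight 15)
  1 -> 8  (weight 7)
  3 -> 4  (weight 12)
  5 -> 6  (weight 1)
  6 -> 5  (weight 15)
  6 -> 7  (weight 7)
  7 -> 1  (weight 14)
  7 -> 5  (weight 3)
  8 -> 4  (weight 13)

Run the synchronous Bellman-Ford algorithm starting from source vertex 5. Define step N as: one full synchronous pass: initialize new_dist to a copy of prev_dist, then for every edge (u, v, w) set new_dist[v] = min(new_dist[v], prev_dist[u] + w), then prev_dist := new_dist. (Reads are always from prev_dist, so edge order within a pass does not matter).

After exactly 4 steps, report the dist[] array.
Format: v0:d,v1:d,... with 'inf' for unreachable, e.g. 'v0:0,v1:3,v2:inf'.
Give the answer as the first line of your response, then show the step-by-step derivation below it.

v0:inf,v1:22,v2:inf,v3:inf,v4:inf,v5:0,v6:1,v7:8,v8:29

step 1: dist = v0:inf,v1:inf,v2:inf,v3:inf,v4:inf,v5:0,v6:1,v7:inf,v8:inf
step 2: dist = v0:inf,v1:inf,v2:inf,v3:inf,v4:inf,v5:0,v6:1,v7:8,v8:inf
step 3: dist = v0:inf,v1:22,v2:inf,v3:inf,v4:inf,v5:0,v6:1,v7:8,v8:inf
step 4: dist = v0:inf,v1:22,v2:inf,v3:inf,v4:inf,v5:0,v6:1,v7:8,v8:29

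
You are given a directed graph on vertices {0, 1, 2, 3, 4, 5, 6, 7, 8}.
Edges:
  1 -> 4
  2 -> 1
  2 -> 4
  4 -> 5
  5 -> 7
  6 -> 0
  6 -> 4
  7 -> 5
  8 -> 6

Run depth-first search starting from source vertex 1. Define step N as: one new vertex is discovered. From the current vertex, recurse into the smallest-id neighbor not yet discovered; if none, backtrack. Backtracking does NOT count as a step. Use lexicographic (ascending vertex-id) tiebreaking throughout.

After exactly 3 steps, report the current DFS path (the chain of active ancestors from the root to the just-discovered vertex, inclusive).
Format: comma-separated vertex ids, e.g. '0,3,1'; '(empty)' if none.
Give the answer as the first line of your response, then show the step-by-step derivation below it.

1,4,5

step 1: discover 1; path=1; order=1
step 2: discover 4; path=1>4; order=1,4
step 3: discover 5; path=1>4>5; order=1,4,5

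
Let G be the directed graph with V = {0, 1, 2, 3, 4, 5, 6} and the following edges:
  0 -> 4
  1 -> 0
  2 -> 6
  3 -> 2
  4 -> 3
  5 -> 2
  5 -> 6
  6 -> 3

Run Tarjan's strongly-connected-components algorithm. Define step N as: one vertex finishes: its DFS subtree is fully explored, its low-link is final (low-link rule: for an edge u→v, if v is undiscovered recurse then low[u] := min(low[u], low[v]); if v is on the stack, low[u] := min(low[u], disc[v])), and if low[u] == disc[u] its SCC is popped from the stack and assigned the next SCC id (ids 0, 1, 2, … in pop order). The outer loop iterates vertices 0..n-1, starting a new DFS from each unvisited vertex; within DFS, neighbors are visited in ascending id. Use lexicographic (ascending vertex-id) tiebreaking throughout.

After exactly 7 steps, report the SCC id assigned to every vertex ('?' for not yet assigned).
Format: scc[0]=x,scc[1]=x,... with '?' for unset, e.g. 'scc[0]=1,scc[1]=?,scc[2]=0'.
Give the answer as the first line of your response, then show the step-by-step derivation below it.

scc[0]=2,scc[1]=3,scc[2]=0,scc[3]=0,scc[4]=1,scc[5]=4,scc[6]=0

step 1: low=(low[0]=0,low[1]=?,low[2]=3,low[3]=2,low[4]=1,low[5]=?,low[6]=2); scc=(scc[0]=?,scc[1]=?,scc[2]=?,scc[3]=?,scc[4]=?,scc[5]=?,scc[6]=?)
step 2: low=(low[0]=0,low[1]=?,low[2]=2,low[3]=2,low[4]=1,low[5]=?,low[6]=2); scc=(scc[0]=?,scc[1]=?,scc[2]=?,scc[3]=?,scc[4]=?,scc[5]=?,scc[6]=?)
step 3: low=(low[0]=0,low[1]=?,low[2]=2,low[3]=2,low[4]=1,low[5]=?,low[6]=2); scc=(scc[0]=?,scc[1]=?,scc[2]=0,scc[3]=0,scc[4]=?,scc[5]=?,scc[6]=0)
step 4: low=(low[0]=0,low[1]=?,low[2]=2,low[3]=2,low[4]=1,low[5]=?,low[6]=2); scc=(scc[0]=?,scc[1]=?,scc[2]=0,scc[3]=0,scc[4]=1,scc[5]=?,scc[6]=0)
step 5: low=(low[0]=0,low[1]=?,low[2]=2,low[3]=2,low[4]=1,low[5]=?,low[6]=2); scc=(scc[0]=2,scc[1]=?,scc[2]=0,scc[3]=0,scc[4]=1,scc[5]=?,scc[6]=0)
step 6: low=(low[0]=0,low[1]=5,low[2]=2,low[3]=2,low[4]=1,low[5]=?,low[6]=2); scc=(scc[0]=2,scc[1]=3,scc[2]=0,scc[3]=0,scc[4]=1,scc[5]=?,scc[6]=0)
step 7: low=(low[0]=0,low[1]=5,low[2]=2,low[3]=2,low[4]=1,low[5]=6,low[6]=2); scc=(scc[0]=2,scc[1]=3,scc[2]=0,scc[3]=0,scc[4]=1,scc[5]=4,scc[6]=0)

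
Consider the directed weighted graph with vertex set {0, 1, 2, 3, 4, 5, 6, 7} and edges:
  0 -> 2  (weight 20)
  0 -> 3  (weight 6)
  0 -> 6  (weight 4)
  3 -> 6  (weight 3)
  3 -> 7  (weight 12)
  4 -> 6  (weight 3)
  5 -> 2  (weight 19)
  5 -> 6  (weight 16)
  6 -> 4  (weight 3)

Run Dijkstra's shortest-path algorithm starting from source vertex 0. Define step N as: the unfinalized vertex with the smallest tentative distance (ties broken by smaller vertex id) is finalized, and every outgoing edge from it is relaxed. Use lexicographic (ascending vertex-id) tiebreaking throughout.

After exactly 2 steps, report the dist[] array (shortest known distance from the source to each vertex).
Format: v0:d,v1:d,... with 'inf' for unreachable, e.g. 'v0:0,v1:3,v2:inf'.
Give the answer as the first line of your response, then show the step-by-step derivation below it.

v0:0,v1:inf,v2:20,v3:6,v4:7,v5:inf,v6:4,v7:inf

step 1: dist = v0:0,v1:inf,v2:20,v3:6,v4:inf,v5:inf,v6:4,v7:inf
step 2: dist = v0:0,v1:inf,v2:20,v3:6,v4:7,v5:inf,v6:4,v7:inf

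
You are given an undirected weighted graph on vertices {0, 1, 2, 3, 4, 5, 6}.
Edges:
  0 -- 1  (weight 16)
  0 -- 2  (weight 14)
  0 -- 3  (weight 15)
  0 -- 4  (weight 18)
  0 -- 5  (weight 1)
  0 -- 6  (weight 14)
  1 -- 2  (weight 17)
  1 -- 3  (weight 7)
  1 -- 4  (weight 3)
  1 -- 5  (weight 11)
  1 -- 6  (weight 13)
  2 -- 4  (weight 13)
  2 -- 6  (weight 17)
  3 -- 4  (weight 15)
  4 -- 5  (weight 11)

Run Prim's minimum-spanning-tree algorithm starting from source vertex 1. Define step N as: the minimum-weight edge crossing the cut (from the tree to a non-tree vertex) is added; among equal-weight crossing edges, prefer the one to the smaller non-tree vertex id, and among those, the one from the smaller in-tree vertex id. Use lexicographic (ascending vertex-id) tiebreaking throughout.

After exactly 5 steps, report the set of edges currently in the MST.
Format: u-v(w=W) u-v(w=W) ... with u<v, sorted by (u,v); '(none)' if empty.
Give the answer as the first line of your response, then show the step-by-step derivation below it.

0-5(w=1) 1-3(w=7) 1-4(w=3) 1-5(w=11) 2-4(w=13)

step 1: add edge 1-4 (w=3); MST = {1-4(w=3)}
step 2: add edge 1-3 (w=7); MST = {1-3(w=7) 1-4(w=3)}
step 3: add edge 1-5 (w=11); MST = {1-3(w=7) 1-4(w=3) 1-5(w=11)}
step 4: add edge 0-5 (w=1); MST = {0-5(w=1) 1-3(w=7) 1-4(w=3) 1-5(w=11)}
step 5: add edge 2-4 (w=13); MST = {0-5(w=1) 1-3(w=7) 1-4(w=3) 1-5(w=11) 2-4(w=13)}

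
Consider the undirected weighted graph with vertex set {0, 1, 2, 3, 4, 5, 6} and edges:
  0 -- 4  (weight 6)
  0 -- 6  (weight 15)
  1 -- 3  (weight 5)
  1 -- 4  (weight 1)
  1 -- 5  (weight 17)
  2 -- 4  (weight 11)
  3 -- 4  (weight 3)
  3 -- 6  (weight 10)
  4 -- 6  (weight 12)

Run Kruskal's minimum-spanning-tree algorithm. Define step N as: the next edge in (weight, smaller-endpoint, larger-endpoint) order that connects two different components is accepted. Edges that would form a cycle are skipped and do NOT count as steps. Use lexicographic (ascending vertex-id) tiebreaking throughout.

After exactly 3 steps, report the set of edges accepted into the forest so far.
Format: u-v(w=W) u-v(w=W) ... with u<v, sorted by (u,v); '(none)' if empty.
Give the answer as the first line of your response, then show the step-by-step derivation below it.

0-4(w=6) 1-4(w=1) 3-4(w=3)

step 1: add edge 1-4 (w=1); MST = {1-4(w=1)}
step 2: add edge 3-4 (w=3); MST = {1-4(w=1) 3-4(w=3)}
step 3: add edge 0-4 (w=6); MST = {0-4(w=6) 1-4(w=1) 3-4(w=3)}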